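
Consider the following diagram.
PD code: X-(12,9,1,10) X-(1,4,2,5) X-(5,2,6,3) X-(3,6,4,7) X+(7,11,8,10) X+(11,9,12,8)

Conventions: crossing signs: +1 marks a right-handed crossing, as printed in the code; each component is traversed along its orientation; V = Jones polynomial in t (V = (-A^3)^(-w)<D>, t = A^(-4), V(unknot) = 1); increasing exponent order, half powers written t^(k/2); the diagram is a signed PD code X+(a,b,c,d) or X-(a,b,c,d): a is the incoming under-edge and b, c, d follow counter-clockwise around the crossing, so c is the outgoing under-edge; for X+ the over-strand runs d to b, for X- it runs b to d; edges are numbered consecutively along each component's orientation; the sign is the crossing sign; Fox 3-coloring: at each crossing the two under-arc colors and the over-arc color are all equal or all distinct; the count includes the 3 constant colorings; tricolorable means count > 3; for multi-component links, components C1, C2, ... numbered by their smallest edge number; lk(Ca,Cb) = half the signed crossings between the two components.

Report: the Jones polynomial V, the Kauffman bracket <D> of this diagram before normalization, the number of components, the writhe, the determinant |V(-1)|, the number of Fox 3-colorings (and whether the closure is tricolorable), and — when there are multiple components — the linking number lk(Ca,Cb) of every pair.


Jones polynomial: V(t) = -t^-4 + t^-3 + t^-1
<D> = A^-2 + A^6 - A^10; writhe -2
components 1, writhe -2 (6 crossings)
3-colorings: 9 of 3^6, det 3 — tricolorable
note: V spans 3 powers of t: at least 3 crossings in any diagram


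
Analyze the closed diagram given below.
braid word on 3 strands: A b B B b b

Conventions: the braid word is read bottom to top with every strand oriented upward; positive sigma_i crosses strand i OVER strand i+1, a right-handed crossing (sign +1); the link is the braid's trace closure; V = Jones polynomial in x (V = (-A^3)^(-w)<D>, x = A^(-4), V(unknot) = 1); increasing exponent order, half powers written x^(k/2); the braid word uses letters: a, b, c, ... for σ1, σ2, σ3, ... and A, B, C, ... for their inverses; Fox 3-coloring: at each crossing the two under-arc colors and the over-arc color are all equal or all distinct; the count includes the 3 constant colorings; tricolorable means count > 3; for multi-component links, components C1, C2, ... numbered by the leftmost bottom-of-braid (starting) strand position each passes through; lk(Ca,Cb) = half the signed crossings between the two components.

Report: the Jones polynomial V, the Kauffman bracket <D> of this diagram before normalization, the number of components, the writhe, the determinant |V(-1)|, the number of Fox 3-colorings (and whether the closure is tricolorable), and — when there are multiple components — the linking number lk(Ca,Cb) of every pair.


V = 1
<D> = 1 (w = 0)
1 component over 6 crossings, w = 0
3 Fox colorings among 3^6, |V(-1)| = 1: not tricolorable
why: free reduction leaves σ1⁻¹ σ2 of the original 6 letters


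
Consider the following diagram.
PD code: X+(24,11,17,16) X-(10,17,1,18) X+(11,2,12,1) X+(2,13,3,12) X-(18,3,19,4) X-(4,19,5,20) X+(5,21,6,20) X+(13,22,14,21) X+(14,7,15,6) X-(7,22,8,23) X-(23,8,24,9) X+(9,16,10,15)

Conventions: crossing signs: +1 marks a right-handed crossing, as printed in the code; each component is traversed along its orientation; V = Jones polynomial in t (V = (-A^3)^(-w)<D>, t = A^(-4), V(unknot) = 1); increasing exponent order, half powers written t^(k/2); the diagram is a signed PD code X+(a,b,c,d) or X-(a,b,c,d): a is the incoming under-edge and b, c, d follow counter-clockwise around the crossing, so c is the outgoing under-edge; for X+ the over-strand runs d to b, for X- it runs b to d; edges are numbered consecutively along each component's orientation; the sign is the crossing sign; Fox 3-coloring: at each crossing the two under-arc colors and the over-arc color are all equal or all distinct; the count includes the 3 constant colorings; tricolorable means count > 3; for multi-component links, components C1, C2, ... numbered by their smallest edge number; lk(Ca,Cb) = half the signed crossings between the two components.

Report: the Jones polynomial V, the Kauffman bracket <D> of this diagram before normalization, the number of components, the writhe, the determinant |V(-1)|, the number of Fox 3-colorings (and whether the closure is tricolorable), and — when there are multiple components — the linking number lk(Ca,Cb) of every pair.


Jones polynomial: V(t) = t^-2 - t^-1 + 3 - 2t + 3t^2 - 2t^3 + 2t^4 - t^5 + t^6
<D> = A^-18 - A^-14 + 2A^-10 - 2A^-6 + 3A^-2 - 2A^2 + 3A^6 - A^10 + A^14; writhe +2
components 3, writhe +2 (12 crossings)
linking number lk(C1,C2) = +2
lk(C1,C3): -2
lk(C2,C3) = +1
3-colorings: 3 of 3^12, det 16 — not tricolorable
note: summing lk over 3 pairs gives +1


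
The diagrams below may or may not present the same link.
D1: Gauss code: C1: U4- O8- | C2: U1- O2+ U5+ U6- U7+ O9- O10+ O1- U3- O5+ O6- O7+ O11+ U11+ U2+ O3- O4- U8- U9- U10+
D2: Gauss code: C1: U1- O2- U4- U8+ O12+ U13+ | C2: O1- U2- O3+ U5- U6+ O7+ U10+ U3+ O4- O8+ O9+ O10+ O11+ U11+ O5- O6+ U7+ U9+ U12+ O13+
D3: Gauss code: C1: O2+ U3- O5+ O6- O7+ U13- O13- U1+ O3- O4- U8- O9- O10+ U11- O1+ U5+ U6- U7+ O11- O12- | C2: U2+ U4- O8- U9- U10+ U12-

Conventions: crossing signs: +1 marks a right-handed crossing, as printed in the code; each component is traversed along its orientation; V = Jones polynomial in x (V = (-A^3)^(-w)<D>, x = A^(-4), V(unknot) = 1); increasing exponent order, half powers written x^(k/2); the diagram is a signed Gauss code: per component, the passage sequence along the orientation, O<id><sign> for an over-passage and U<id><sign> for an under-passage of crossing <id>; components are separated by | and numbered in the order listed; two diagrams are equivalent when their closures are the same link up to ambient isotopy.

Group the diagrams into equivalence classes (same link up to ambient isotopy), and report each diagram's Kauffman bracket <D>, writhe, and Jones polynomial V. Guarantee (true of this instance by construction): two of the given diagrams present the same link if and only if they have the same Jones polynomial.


grouping into links: {D1, D3} | {D2}
V(D1) = -x^(-9/2) + x^(-7/2) - 2x^(-5/2) + 2x^(-3/2) - 2x^(-1/2) + x^(1/2) - x^(3/2)  (w -1, c 11, <D> = A^-9 - A^-5 + 2A^-1 - 2A^3 + 2A^7 - A^11 + A^15)
V(D2) = -x^(1/2) - x^(3/2) - x^(5/2) + x^(9/2)  (w +5, c 13, <D> = -A^-3 + A^5 + A^9 + A^13)
V(D3) = -x^(-9/2) + x^(-7/2) - 2x^(-5/2) + 2x^(-3/2) - 2x^(-1/2) + x^(1/2) - x^(3/2)  [13 crossings, <D> = A^-15 - A^-11 + 2A^-7 - 2A^-3 + 2A - A^5 + A^9, w = -3]
why: V(x) takes 2 values over 3 diagrams, fixing the grouping


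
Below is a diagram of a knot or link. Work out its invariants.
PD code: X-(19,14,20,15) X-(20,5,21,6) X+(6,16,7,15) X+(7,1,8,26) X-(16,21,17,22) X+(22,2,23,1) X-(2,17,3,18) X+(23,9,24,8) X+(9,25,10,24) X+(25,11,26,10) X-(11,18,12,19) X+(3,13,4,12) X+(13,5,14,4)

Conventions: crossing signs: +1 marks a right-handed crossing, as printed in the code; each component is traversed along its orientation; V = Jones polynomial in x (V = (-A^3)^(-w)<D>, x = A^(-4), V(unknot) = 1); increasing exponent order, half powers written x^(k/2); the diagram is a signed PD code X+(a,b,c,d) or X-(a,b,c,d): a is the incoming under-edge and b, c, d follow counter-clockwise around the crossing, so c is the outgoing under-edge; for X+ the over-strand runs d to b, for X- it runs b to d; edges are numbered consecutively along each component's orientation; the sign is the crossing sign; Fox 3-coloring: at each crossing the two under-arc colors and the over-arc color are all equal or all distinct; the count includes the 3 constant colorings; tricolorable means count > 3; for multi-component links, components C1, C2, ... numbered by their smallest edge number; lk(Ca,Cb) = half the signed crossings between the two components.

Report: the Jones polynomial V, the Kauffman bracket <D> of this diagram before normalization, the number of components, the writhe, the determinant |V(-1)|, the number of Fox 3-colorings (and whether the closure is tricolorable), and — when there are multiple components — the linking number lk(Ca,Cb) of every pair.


V = -x^-3 + x^-2 - x^-1 + 2 - x + 2x^2 - x^3 + x^4 - x^5 + x^6 - x^7
<D> = A^-19 - A^-15 + A^-11 - A^-7 + A^-3 - 2A + A^5 - 2A^9 + A^13 - A^17 + A^21 (w = +3)
1 component over 13 crossings, w = +3
3 Fox colorings among 3^13, |V(-1)| = 13: not tricolorable
why: det 13 = |V(-1)|; not divisible by 3, so not tricolorable


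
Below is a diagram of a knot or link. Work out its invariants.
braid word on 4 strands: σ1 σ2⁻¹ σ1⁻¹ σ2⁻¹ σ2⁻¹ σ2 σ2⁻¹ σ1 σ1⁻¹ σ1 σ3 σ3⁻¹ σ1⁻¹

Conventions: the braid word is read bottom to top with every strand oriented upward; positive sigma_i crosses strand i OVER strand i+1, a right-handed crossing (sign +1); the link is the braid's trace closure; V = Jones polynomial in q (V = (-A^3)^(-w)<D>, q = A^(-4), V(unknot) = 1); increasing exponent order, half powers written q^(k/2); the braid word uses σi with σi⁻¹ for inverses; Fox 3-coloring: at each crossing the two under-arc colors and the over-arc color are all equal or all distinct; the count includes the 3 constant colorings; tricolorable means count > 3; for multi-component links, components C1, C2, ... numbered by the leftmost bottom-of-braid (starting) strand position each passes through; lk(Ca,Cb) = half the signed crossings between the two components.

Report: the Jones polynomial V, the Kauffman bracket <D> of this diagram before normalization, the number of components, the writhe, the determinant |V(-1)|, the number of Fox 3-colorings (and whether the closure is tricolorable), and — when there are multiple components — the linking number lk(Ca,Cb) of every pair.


Jones polynomial: V(q) = q^-3 + q^-2 + q^-1 + 1
<D> = -A^-9 - A^-5 - A^-1 - A^3; writhe -3
components 3, writhe -3 (13 crossings)
linking number lk(C1,C2) = -1
lk(C1,C3): 0
lk(C2,C3) = 0
3-colorings: 9 of 3^13, det 0 — tricolorable
note: w = -3 shifts under R1 moves; the (-A^3)^(3) factor cancels that in V


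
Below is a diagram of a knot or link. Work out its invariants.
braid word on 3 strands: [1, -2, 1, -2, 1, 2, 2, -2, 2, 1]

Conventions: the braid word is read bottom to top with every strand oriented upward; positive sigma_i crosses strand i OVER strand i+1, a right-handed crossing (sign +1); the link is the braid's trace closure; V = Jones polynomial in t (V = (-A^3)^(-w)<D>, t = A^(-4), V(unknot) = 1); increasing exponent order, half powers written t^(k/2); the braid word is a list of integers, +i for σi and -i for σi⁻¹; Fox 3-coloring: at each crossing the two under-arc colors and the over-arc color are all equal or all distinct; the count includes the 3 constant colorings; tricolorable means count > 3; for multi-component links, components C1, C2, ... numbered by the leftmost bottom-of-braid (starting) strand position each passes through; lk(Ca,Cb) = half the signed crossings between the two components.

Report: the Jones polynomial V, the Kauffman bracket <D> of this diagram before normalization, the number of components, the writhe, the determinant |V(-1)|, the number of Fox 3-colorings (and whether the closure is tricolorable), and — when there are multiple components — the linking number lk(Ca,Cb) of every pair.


V(t) = 2t - 2t^2 + 3t^3 - 3t^4 + 2t^5 - 2t^6 + t^7
bracket: A^-16 - 2A^-12 + 2A^-8 - 3A^-4 + 3 - 2A^4 + 2A^8, w = +4
1 component, writhe +4, over 10 crossings
det 15, colorings 9 of 3^10 — tricolorable
observation: free reduction leaves σ1 σ2⁻¹ σ1 σ2⁻¹ σ1 σ2 σ2 σ1 of the original 10 letters


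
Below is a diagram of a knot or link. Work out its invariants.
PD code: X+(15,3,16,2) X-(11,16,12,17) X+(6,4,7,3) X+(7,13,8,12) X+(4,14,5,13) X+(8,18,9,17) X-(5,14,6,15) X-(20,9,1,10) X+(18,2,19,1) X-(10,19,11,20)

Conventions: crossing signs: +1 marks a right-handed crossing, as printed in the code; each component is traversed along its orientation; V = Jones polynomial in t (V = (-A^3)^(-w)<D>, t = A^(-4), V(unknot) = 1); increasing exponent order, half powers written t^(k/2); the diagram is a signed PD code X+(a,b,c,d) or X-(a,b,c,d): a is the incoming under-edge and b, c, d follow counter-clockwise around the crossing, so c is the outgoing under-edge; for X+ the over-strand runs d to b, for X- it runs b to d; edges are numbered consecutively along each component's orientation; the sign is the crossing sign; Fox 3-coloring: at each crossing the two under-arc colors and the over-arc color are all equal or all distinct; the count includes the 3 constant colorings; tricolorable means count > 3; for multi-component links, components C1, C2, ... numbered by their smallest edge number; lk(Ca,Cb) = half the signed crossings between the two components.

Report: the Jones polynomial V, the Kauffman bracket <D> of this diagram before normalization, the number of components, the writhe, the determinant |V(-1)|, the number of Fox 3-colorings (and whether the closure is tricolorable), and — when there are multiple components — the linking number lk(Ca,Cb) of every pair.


V(t) = t^-2 - t^-1 + 2 - 2t + t^2 - t^3 + t^4
bracket: A^-10 - A^-6 + A^-2 - 2A^2 + 2A^6 - A^10 + A^14, w = +2
1 component, writhe +2, over 10 crossings
det 9, colorings 9 of 3^10 — tricolorable
observation: the span of V is 6, forcing >= 6 crossings in any diagram


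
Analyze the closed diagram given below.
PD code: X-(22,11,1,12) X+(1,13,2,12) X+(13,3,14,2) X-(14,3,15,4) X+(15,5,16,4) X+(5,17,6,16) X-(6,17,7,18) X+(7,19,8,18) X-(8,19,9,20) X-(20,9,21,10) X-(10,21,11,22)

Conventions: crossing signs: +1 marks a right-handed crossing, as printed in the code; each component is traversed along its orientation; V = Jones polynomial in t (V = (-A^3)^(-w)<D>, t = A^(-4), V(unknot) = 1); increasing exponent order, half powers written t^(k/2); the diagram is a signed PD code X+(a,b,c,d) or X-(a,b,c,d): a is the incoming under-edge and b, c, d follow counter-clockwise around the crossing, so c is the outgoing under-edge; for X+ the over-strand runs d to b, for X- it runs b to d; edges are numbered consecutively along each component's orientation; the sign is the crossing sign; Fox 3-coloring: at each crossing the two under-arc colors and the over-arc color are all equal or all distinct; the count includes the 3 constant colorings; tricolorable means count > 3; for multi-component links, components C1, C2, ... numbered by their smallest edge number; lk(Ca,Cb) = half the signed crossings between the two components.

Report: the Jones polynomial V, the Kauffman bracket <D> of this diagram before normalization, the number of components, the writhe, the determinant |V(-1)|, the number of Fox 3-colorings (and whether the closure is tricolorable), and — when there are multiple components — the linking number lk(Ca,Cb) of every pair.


V(t) = 1
bracket: -A^-3, w = -1
1 component, writhe -1, over 11 crossings
det 1, colorings 3 of 3^11 — not tricolorable
observation: w = -1 shifts under R1 moves; the (-A^3)^(1) factor cancels that in V


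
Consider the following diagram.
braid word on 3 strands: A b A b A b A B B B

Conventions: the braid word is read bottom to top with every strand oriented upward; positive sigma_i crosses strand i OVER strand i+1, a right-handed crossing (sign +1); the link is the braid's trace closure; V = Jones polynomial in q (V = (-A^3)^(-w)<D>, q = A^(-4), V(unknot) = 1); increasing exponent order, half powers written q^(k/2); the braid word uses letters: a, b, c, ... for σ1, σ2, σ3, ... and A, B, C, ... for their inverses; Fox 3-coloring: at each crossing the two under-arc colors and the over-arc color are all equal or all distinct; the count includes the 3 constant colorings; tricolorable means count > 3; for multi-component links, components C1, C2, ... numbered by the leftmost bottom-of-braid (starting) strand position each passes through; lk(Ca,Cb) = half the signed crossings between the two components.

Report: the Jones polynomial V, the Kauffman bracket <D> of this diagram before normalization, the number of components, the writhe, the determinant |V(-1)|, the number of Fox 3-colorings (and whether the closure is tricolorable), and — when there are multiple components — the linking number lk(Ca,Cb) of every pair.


V = -q^-8 + 3q^-7 - 5q^-6 + 6q^-5 - 7q^-4 + 7q^-3 - 5q^-2 + 4q^-1 - 1
<D> = -A^-12 + 4A^-8 - 5A^-4 + 7 - 7A^4 + 6A^8 - 5A^12 + 3A^16 - A^20 (w = -4)
1 component over 10 crossings, w = -4
9 Fox colorings among 3^10, |V(-1)| = 39: tricolorable
why: the span of V is 8, forcing >= 8 crossings in any diagram


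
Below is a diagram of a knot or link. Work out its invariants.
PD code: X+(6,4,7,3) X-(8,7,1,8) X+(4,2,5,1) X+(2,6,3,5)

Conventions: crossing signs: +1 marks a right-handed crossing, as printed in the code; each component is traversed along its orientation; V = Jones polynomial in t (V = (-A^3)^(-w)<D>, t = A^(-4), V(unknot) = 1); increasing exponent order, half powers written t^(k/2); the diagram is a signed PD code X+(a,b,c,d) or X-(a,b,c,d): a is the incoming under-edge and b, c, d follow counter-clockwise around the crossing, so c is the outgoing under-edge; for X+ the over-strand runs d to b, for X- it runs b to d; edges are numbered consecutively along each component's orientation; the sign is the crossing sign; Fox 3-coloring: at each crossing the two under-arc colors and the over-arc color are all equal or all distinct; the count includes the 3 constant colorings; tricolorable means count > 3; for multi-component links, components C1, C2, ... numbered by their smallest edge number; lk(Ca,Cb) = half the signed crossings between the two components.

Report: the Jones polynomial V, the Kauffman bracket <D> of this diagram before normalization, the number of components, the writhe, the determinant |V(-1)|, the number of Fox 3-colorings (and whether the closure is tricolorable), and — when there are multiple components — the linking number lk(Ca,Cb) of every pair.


Jones polynomial: V(t) = t + t^3 - t^4
<D> = -A^-10 + A^-6 + A^2; writhe +2
components 1, writhe +2 (4 crossings)
3-colorings: 9 of 3^4, det 3 — tricolorable
note: det 3 = |V(-1)|; divisible by 3, so tricolorable


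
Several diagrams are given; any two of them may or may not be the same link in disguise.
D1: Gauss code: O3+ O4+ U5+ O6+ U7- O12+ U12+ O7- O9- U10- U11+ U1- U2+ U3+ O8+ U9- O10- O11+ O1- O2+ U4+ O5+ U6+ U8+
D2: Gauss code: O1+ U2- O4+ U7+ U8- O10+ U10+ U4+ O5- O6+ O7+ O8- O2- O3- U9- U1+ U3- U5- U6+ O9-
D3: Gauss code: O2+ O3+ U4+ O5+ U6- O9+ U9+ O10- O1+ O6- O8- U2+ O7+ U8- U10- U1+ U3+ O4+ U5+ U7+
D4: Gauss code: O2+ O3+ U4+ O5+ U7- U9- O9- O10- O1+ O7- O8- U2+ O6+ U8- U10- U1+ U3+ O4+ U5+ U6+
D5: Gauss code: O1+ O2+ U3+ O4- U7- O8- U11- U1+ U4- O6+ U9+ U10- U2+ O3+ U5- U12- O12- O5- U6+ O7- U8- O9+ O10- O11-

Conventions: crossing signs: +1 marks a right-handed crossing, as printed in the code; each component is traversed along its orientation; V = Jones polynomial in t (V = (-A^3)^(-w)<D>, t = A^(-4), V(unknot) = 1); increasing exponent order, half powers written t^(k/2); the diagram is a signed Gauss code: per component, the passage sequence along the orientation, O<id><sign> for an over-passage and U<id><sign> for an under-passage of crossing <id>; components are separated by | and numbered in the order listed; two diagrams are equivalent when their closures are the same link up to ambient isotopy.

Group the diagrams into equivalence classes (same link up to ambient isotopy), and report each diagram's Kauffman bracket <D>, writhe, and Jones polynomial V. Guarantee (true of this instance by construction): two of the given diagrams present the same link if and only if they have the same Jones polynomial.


equivalence classes: {D1, D3, D4} | {D2} | {D5}
D1 (bracket -A^-12 + A^-8 - A^-4 + 2 - A^4 + A^8; 12 crossings at w = +4): V = t - t^2 + 2t^3 - t^4 + t^5 - t^6
V(D2) = 1  (w 0, c 10, <D> = 1)
V(D3) = t - t^2 + 2t^3 - t^4 + t^5 - t^6  [10 crossings, <D> = -A^-12 + A^-8 - A^-4 + 2 - A^4 + A^8, w = +4]
V(D4) = t - t^2 + 2t^3 - t^4 + t^5 - t^6  (w +2, c 10, <D> = -A^-18 + A^-14 - A^-10 + 2A^-6 - A^-2 + A^2)
D5 (bracket -A^-18 + 2A^-14 - 2A^-10 + 3A^-6 - 2A^-2 + 2A^2 - A^6; 12 crossings at w = -2): V = -t^-3 + 2t^-2 - 2t^-1 + 3 - 2t + 2t^2 - t^3
key observation: 3 values of V(t) split the 5 diagrams


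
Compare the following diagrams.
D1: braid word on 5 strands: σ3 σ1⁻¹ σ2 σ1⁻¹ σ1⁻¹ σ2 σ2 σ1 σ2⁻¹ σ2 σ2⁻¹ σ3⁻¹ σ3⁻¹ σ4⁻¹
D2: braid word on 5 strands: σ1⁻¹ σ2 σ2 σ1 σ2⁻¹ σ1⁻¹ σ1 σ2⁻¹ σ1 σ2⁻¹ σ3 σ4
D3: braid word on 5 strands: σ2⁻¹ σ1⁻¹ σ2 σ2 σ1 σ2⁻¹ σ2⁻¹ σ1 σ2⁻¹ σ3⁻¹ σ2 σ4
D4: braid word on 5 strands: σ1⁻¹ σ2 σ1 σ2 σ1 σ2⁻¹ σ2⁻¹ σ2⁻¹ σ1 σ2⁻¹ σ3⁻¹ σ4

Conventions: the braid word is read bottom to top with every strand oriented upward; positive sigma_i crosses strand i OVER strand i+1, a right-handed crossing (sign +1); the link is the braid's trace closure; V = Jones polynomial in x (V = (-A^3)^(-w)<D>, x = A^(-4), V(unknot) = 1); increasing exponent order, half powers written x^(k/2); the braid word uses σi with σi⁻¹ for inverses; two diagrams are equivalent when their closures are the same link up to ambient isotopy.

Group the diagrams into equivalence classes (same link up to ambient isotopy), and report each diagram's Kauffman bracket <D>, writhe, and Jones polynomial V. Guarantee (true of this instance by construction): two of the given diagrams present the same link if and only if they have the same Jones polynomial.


classes: {D1} | {D2, D3, D4}
V(D1) = -x^-3 + 2x^-2 - 2x^-1 + 3 - 2x + 2x^2 - x^3  [14 crossings, <D> = -A^-18 + 2A^-14 - 2A^-10 + 3A^-6 - 2A^-2 + 2A^2 - A^6, w = -2]
D2 (bracket -A^-6 + A^-2 - A^2 + 3A^6 - A^10 + A^14 - A^18; 12 crossings at w = +2): V = -x^-3 + x^-2 - x^-1 + 3 - x + x^2 - x^3
V(D3) = -x^-3 + x^-2 - x^-1 + 3 - x + x^2 - x^3  (w 0, c 12, <D> = -A^-12 + A^-8 - A^-4 + 3 - A^4 + A^8 - A^12)
V(D4) = -x^-3 + x^-2 - x^-1 + 3 - x + x^2 - x^3  (w 0, c 12, <D> = -A^-12 + A^-8 - A^-4 + 3 - A^4 + A^8 - A^12)
note: 2 values of V(x) split the 4 diagrams


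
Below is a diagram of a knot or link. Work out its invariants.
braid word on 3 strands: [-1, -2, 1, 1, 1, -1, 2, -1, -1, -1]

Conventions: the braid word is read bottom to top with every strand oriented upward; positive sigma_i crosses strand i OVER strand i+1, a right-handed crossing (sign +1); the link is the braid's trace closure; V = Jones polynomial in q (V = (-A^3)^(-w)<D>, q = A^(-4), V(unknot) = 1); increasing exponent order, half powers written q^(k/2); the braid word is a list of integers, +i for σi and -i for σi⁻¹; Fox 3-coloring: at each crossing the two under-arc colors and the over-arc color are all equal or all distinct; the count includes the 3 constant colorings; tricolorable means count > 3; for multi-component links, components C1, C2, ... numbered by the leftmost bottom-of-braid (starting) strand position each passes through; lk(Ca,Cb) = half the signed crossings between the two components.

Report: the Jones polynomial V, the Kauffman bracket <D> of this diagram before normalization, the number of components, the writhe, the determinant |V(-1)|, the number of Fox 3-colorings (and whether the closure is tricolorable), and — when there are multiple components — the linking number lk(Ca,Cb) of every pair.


Jones polynomial: V(q) = q^-5 - q^-4 + 2q^-3 - q^-2 + 2q^-1 + q
<D> = A^-10 + 2A^-2 - A^2 + 2A^6 - A^10 + A^14; writhe -2
components 3, writhe -2 (10 crossings)
linking number lk(C1,C2) = -2
lk(C1,C3): 0
lk(C2,C3) = +1
3-colorings: 3 of 3^10, det 8 — not tricolorable
note: |V(-1)| = 8: so not tricolorable, since 3 does not divide 8


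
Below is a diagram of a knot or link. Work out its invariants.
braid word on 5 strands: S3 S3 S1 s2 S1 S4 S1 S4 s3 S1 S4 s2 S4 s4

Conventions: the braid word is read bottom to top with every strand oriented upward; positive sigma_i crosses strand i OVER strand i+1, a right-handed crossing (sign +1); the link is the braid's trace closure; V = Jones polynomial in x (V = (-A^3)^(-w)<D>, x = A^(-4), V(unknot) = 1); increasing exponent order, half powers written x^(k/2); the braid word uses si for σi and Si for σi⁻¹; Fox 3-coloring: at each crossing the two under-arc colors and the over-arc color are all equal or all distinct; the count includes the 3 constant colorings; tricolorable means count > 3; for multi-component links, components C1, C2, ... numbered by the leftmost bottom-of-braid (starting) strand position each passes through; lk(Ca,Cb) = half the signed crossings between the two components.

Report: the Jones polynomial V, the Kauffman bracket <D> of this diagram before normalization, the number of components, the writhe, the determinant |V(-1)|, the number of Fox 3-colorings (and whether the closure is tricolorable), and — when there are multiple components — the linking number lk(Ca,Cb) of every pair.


V = -x^-11 + 3x^-10 - 5x^-9 + 7x^-8 - 9x^-7 + 9x^-6 - 8x^-5 + 6x^-4 - 3x^-3 + 2x^-2
<D> = 2A^-10 - 3A^-6 + 6A^-2 - 8A^2 + 9A^6 - 9A^10 + 7A^14 - 5A^18 + 3A^22 - A^26 (w = -6)
1 component over 14 crossings, w = -6
3 Fox colorings among 3^14, |V(-1)| = 53: not tricolorable
why: the span of V is 9, forcing >= 9 crossings in any diagram


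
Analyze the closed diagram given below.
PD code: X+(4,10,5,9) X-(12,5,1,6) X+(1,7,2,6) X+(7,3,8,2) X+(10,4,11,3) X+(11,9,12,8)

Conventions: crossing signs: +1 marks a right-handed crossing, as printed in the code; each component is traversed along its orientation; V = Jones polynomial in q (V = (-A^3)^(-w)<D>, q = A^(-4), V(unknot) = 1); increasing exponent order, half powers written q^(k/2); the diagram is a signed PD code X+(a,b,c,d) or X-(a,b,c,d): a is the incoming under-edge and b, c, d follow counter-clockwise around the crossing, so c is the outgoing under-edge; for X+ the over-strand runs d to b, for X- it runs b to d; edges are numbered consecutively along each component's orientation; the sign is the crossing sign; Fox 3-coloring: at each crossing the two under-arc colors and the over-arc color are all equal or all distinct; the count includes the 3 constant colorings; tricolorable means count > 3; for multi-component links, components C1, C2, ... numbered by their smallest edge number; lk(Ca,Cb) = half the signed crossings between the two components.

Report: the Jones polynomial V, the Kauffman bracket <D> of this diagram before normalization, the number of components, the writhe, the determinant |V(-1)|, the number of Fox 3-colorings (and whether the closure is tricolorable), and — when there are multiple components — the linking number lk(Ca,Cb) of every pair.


V = q + q^3 - q^4
<D> = -A^-4 + 1 + A^8 (w = +4)
1 component over 6 crossings, w = +4
9 Fox colorings among 3^6, |V(-1)| = 3: tricolorable
why: w = +4 (over 6 crossings) is diagram-only; (-A^3)^(-4) removes it from V


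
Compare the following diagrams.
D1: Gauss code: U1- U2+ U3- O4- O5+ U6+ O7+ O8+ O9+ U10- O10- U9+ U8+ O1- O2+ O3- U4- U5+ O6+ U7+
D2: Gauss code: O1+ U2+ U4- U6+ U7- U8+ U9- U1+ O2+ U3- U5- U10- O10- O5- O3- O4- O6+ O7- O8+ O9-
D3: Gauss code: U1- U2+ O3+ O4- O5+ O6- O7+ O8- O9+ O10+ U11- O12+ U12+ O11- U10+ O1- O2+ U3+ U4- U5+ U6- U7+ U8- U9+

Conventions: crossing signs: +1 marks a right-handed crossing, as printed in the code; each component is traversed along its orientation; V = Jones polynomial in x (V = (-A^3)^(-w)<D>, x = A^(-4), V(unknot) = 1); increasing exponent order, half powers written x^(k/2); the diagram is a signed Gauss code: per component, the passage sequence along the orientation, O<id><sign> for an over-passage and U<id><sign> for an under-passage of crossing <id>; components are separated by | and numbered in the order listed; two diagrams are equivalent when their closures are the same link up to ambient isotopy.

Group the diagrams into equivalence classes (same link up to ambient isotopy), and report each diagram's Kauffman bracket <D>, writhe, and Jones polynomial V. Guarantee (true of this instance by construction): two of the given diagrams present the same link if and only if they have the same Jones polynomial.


classes: {D1, D2, D3}
V(D1) = 1  [10 crossings, <D> = A^6, w = +2]
V(D2) = 1  (w -2, c 10, <D> = A^-6)
V(D3) = 1  [12 crossings, <D> = A^6, w = +2]
note: one V(x) for all 3 diagrams — one class (guaranteed)


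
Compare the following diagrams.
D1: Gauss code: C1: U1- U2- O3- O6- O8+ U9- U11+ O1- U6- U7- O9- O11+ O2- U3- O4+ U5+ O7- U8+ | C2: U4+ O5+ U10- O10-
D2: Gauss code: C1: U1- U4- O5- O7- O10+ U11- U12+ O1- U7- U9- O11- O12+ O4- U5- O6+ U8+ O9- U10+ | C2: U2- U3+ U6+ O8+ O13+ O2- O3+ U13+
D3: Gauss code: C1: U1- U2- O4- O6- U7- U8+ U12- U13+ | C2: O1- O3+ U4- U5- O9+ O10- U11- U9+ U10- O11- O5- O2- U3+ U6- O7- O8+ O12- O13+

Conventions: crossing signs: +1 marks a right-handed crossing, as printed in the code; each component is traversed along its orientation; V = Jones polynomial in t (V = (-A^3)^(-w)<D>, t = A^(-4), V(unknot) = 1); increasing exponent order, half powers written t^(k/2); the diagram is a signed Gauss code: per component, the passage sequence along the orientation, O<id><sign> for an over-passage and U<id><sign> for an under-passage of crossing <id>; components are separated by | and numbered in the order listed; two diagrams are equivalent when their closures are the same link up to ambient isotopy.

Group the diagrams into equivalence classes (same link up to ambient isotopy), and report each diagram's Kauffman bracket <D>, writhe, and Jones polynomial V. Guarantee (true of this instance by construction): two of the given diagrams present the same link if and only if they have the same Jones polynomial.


equivalence classes: {D1, D2} | {D3}
D1 (bracket A^-15 + 2A^-7 - A^-3 + A - A^5; 11 crossings at w = -3): V = t^(-7/2) - t^(-5/2) + t^(-3/2) - 2t^(-1/2) - t^(3/2)
D2 (bracket A^-9 + 2A^-1 - A^3 + A^7 - A^11; 13 crossings at w = -1): V = t^(-7/2) - t^(-5/2) + t^(-3/2) - 2t^(-1/2) - t^(3/2)
D3 (bracket A^-13 - A^-9 + A^-5 + A^3; 13 crossings at w = -5): V = -t^(-9/2) - t^(-5/2) + t^(-3/2) - t^(-1/2)
key observation: 2 classes among 3 diagrams; unequal V(t) rules out equality


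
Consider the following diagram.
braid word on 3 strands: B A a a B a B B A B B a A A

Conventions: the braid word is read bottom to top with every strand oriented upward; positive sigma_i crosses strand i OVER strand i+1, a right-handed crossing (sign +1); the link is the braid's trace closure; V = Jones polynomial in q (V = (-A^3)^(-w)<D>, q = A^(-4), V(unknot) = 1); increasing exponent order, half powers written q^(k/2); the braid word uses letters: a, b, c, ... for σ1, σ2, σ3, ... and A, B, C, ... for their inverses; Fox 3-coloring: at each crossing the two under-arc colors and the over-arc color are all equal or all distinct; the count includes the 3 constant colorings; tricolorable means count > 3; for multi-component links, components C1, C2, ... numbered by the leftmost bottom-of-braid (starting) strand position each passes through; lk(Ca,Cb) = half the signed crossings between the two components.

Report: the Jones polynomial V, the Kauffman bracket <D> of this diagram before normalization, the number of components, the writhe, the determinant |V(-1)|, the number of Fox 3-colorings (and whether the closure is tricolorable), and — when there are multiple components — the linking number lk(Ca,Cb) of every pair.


V = q^-8 - 2q^-7 + q^-6 - 2q^-5 + 2q^-4 + q^-2
<D> = A^-10 + 2A^-2 - 2A^2 + A^6 - 2A^10 + A^14 (w = -6)
1 component over 14 crossings, w = -6
27 Fox colorings among 3^14, |V(-1)| = 9: tricolorable
why: V spans 6 powers of q: at least 6 crossings in any diagram


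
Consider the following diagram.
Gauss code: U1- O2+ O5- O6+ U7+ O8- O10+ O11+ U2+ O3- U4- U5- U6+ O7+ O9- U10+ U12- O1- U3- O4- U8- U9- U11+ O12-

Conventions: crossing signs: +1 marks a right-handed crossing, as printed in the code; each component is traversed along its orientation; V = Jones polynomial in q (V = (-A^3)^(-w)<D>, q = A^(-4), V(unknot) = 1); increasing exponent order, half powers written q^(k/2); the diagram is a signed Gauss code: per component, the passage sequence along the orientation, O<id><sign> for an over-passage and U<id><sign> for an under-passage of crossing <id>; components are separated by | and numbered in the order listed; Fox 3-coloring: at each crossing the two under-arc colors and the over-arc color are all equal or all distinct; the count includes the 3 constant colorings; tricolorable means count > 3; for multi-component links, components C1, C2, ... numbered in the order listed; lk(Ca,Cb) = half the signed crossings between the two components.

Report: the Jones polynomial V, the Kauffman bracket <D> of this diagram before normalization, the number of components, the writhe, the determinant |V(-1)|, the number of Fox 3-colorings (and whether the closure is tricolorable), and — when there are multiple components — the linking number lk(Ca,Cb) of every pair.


V = -q^-6 + 2q^-5 - 4q^-4 + 5q^-3 - 4q^-2 + 5q^-1 - 3 + 2q - q^2
<D> = -A^-14 + 2A^-10 - 3A^-6 + 5A^-2 - 4A^2 + 5A^6 - 4A^10 + 2A^14 - A^18 (w = -2)
1 component over 12 crossings, w = -2
9 Fox colorings among 3^12, |V(-1)| = 27: tricolorable
why: V spans 8 powers of q: at least 8 crossings in any diagram


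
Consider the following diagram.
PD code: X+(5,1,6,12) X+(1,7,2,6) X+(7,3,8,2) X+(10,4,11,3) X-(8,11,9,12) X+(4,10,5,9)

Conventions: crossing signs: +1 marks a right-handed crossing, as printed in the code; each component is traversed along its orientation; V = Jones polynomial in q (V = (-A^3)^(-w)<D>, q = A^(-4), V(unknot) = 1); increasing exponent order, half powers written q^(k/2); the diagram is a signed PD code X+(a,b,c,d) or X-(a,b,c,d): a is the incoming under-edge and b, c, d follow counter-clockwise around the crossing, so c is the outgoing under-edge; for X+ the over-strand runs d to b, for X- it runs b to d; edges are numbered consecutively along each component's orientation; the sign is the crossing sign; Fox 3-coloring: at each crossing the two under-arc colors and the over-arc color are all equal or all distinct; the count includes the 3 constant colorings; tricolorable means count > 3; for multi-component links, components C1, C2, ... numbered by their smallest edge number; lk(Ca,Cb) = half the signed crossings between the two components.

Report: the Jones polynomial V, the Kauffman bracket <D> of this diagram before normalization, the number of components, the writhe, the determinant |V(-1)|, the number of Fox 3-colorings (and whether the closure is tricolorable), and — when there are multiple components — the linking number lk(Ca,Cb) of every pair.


V = q - q^2 + 2q^3 - q^4 + q^5 - q^6
<D> = -A^-12 + A^-8 - A^-4 + 2 - A^4 + A^8 (w = +4)
1 component over 6 crossings, w = +4
3 Fox colorings among 3^6, |V(-1)| = 7: not tricolorable
why: |V(-1)| = 7: so not tricolorable, since 3 does not divide 7


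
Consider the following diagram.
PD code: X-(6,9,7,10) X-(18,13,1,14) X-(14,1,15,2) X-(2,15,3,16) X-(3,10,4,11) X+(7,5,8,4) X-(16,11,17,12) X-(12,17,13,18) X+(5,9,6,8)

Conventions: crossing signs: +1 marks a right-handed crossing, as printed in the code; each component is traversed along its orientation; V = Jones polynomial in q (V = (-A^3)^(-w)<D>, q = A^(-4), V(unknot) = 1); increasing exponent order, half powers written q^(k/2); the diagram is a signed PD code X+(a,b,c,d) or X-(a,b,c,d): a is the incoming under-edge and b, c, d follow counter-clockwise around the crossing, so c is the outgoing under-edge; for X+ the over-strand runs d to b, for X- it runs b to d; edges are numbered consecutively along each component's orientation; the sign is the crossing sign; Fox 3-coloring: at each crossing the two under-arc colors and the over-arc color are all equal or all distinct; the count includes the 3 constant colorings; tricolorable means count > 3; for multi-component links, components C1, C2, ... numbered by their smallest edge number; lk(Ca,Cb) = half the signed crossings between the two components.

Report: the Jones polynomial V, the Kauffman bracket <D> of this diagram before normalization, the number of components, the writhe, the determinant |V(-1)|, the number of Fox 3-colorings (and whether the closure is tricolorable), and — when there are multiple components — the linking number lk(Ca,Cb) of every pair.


V(q) = -q^-7 + q^-6 - q^-5 + q^-4 + q^-2
bracket: -A^-7 - A + A^5 - A^9 + A^13, w = -5
1 component, writhe -5, over 9 crossings
det 5, colorings 3 of 3^9 — not tricolorable
observation: |V(-1)| = 5: so not tricolorable, since 3 does not divide 5


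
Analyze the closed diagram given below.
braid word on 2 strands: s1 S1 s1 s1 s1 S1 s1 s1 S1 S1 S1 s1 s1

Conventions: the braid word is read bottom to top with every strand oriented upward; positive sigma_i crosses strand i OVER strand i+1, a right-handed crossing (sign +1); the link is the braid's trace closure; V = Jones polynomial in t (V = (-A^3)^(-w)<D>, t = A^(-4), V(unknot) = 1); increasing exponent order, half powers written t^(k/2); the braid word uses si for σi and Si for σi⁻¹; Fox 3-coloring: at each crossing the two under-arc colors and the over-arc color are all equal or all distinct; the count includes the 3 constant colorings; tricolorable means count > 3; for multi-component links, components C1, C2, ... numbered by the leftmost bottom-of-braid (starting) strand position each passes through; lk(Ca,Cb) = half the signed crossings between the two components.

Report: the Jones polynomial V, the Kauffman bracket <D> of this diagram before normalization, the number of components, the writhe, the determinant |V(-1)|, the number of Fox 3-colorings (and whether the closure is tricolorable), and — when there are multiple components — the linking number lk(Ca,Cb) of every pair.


Jones polynomial: V(t) = t + t^3 - t^4
<D> = A^-7 - A^-3 - A^5; writhe +3
components 1, writhe +3 (13 crossings)
3-colorings: 9 of 3^13, det 3 — tricolorable
note: a (2,3) torus form — a single generator 3 times


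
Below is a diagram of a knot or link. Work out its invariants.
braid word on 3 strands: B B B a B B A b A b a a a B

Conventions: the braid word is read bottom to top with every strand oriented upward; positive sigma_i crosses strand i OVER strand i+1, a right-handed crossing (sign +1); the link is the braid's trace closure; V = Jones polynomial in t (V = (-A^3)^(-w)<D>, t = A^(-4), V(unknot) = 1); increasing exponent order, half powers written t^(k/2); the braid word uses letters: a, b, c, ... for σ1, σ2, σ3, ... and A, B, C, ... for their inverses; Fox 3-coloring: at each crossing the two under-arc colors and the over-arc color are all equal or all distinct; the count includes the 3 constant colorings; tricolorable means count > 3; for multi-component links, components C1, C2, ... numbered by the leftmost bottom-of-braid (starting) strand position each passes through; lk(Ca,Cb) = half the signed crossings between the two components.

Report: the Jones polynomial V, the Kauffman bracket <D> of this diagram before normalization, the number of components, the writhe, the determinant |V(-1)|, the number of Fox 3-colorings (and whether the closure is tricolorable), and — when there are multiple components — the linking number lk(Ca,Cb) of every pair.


V(t) = -t^-8 + 3t^-7 - 7t^-6 + 12t^-5 - 17t^-4 + 21t^-3 - 22t^-2 + 21t^-1 - 16 + 12t - 7t^2 + 3t^3 - t^4
bracket: -A^-22 + 3A^-18 - 7A^-14 + 12A^-10 - 16A^-6 + 21A^-2 - 22A^2 + 21A^6 - 17A^10 + 12A^14 - 7A^18 + 3A^22 - A^26, w = -2
1 component, writhe -2, over 14 crossings
det 143, colorings 3 of 3^14 — not tricolorable
observation: V spans 12 powers of t: at least 12 crossings in any diagram


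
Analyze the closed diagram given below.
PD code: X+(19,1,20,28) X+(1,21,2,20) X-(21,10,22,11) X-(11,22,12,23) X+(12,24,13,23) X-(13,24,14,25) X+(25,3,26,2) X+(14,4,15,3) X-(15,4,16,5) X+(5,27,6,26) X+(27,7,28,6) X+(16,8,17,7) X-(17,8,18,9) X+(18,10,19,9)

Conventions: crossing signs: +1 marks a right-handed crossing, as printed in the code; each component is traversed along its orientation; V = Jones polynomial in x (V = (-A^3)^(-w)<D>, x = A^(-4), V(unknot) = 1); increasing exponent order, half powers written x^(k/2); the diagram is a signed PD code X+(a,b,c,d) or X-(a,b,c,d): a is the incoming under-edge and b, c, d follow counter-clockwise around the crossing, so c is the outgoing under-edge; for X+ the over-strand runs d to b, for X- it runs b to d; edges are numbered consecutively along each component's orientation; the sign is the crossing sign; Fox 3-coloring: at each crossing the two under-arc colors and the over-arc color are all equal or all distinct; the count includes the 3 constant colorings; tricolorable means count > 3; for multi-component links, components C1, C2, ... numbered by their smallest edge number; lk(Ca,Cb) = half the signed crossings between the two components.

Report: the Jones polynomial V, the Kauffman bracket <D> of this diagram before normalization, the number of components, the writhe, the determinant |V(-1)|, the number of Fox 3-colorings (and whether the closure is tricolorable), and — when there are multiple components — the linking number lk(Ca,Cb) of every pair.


V = x - x^2 + 2x^3 - x^4 + x^5 - x^6
<D> = -A^-12 + A^-8 - A^-4 + 2 - A^4 + A^8 (w = +4)
1 component over 14 crossings, w = +4
3 Fox colorings among 3^14, |V(-1)| = 7: not tricolorable
why: the span of V is 5, forcing >= 5 crossings in any diagram
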